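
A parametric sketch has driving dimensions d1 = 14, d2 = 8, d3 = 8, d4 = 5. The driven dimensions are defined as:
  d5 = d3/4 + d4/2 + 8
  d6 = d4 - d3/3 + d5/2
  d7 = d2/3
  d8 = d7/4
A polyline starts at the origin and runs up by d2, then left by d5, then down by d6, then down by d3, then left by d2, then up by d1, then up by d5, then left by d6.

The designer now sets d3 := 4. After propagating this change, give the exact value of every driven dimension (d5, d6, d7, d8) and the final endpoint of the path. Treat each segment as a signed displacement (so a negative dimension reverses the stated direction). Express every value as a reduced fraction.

Apply edit: d3 := 4
  d5 = d3/4 + d4/2 + 8 = 23/2
  d6 = d4 - d3/3 + d5/2 = 113/12
  d7 = d2/3 = 8/3
  d8 = d7/4 = 2/3
Walk from origin (0, 0):
  seg 1: up by d2 = 8 → (0, 8)
  seg 2: left by d5 = 23/2 → (-23/2, 8)
  seg 3: down by d6 = 113/12 → (-23/2, -17/12)
  seg 4: down by d3 = 4 → (-23/2, -65/12)
  seg 5: left by d2 = 8 → (-39/2, -65/12)
  seg 6: up by d1 = 14 → (-39/2, 103/12)
  seg 7: up by d5 = 23/2 → (-39/2, 241/12)
  seg 8: left by d6 = 113/12 → (-347/12, 241/12)

d5 = 23/2
d6 = 113/12
d7 = 8/3
d8 = 2/3
endpoint = (-347/12, 241/12)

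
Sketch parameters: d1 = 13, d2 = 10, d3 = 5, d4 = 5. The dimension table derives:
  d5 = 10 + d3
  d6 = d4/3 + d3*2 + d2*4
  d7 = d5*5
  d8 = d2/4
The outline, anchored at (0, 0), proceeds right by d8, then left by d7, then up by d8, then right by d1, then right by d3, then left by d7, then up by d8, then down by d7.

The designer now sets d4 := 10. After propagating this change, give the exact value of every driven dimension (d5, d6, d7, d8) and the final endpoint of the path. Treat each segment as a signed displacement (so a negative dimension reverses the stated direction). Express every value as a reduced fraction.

Apply edit: d4 := 10
  d5 = 10 + d3 = 15
  d6 = d4/3 + d3*2 + d2*4 = 160/3
  d7 = d5*5 = 75
  d8 = d2/4 = 5/2
Walk from origin (0, 0):
  seg 1: right by d8 = 5/2 → (5/2, 0)
  seg 2: left by d7 = 75 → (-145/2, 0)
  seg 3: up by d8 = 5/2 → (-145/2, 5/2)
  seg 4: right by d1 = 13 → (-119/2, 5/2)
  seg 5: right by d3 = 5 → (-109/2, 5/2)
  seg 6: left by d7 = 75 → (-259/2, 5/2)
  seg 7: up by d8 = 5/2 → (-259/2, 5)
  seg 8: down by d7 = 75 → (-259/2, -70)

d5 = 15
d6 = 160/3
d7 = 75
d8 = 5/2
endpoint = (-259/2, -70)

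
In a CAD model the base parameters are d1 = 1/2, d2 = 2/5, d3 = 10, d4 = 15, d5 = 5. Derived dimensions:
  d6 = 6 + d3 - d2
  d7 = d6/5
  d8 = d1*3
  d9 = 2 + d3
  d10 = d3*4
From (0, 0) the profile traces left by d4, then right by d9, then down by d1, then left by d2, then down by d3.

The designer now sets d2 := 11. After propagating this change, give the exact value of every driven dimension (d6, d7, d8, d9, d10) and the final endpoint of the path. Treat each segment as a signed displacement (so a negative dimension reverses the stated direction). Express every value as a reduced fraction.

d6 = 5
d7 = 1
d8 = 3/2
d9 = 12
d10 = 40
endpoint = (-14, -21/2)

Apply edit: d2 := 11
  d6 = 6 + d3 - d2 = 5
  d7 = d6/5 = 1
  d8 = d1*3 = 3/2
  d9 = 2 + d3 = 12
  d10 = d3*4 = 40
Walk from origin (0, 0):
  seg 1: left by d4 = 15 → (-15, 0)
  seg 2: right by d9 = 12 → (-3, 0)
  seg 3: down by d1 = 1/2 → (-3, -1/2)
  seg 4: left by d2 = 11 → (-14, -1/2)
  seg 5: down by d3 = 10 → (-14, -21/2)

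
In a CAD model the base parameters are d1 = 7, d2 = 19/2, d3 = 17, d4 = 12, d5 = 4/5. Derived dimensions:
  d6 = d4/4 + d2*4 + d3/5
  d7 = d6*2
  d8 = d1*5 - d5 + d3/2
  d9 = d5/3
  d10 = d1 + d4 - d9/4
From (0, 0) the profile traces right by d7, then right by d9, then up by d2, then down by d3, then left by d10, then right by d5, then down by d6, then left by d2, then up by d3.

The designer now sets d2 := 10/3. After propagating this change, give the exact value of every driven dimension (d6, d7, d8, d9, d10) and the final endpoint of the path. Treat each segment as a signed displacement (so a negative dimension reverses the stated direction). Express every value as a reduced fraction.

Apply edit: d2 := 10/3
  d6 = d4/4 + d2*4 + d3/5 = 296/15
  d7 = d6*2 = 592/15
  d8 = d1*5 - d5 + d3/2 = 427/10
  d9 = d5/3 = 4/15
  d10 = d1 + d4 - d9/4 = 284/15
Walk from origin (0, 0):
  seg 1: right by d7 = 592/15 → (592/15, 0)
  seg 2: right by d9 = 4/15 → (596/15, 0)
  seg 3: up by d2 = 10/3 → (596/15, 10/3)
  seg 4: down by d3 = 17 → (596/15, -41/3)
  seg 5: left by d10 = 284/15 → (104/5, -41/3)
  seg 6: right by d5 = 4/5 → (108/5, -41/3)
  seg 7: down by d6 = 296/15 → (108/5, -167/5)
  seg 8: left by d2 = 10/3 → (274/15, -167/5)
  seg 9: up by d3 = 17 → (274/15, -82/5)

d6 = 296/15
d7 = 592/15
d8 = 427/10
d9 = 4/15
d10 = 284/15
endpoint = (274/15, -82/5)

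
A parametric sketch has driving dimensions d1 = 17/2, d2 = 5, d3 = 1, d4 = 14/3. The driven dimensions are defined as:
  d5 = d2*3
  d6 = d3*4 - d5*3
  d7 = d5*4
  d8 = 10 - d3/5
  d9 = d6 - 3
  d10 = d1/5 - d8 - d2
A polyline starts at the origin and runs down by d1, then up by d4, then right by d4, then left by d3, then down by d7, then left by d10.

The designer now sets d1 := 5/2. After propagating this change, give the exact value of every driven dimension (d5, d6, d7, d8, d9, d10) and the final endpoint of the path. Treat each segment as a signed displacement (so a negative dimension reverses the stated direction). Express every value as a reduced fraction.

Apply edit: d1 := 5/2
  d5 = d2*3 = 15
  d6 = d3*4 - d5*3 = -41
  d7 = d5*4 = 60
  d8 = 10 - d3/5 = 49/5
  d9 = d6 - 3 = -44
  d10 = d1/5 - d8 - d2 = -143/10
Walk from origin (0, 0):
  seg 1: down by d1 = 5/2 → (0, -5/2)
  seg 2: up by d4 = 14/3 → (0, 13/6)
  seg 3: right by d4 = 14/3 → (14/3, 13/6)
  seg 4: left by d3 = 1 → (11/3, 13/6)
  seg 5: down by d7 = 60 → (11/3, -347/6)
  seg 6: left by d10 = -143/10 → (539/30, -347/6)

d5 = 15
d6 = -41
d7 = 60
d8 = 49/5
d9 = -44
d10 = -143/10
endpoint = (539/30, -347/6)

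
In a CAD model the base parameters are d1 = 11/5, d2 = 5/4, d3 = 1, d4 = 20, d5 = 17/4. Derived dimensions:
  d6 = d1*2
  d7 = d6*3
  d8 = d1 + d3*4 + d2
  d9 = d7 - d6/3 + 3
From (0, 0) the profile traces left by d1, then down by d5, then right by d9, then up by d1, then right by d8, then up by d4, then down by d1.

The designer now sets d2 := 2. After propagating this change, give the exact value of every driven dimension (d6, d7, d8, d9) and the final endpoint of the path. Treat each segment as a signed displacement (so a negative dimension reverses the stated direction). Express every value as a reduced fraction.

d6 = 22/5
d7 = 66/5
d8 = 41/5
d9 = 221/15
endpoint = (311/15, 63/4)

Apply edit: d2 := 2
  d6 = d1*2 = 22/5
  d7 = d6*3 = 66/5
  d8 = d1 + d3*4 + d2 = 41/5
  d9 = d7 - d6/3 + 3 = 221/15
Walk from origin (0, 0):
  seg 1: left by d1 = 11/5 → (-11/5, 0)
  seg 2: down by d5 = 17/4 → (-11/5, -17/4)
  seg 3: right by d9 = 221/15 → (188/15, -17/4)
  seg 4: up by d1 = 11/5 → (188/15, -41/20)
  seg 5: right by d8 = 41/5 → (311/15, -41/20)
  seg 6: up by d4 = 20 → (311/15, 359/20)
  seg 7: down by d1 = 11/5 → (311/15, 63/4)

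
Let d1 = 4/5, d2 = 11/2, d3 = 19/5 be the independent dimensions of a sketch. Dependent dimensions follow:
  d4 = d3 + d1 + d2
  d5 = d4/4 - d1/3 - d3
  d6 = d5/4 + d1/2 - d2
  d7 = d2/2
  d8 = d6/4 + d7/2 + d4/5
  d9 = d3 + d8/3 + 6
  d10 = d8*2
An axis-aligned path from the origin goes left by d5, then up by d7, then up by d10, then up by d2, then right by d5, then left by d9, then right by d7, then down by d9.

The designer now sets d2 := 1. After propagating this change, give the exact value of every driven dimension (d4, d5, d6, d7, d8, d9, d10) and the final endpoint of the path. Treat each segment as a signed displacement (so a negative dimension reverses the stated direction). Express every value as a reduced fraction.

d4 = 28/5
d5 = -8/3
d6 = -19/15
d7 = 1/2
d8 = 79/75
d9 = 2284/225
d10 = 158/75
endpoint = (-4343/450, -589/90)

Apply edit: d2 := 1
  d4 = d3 + d1 + d2 = 28/5
  d5 = d4/4 - d1/3 - d3 = -8/3
  d6 = d5/4 + d1/2 - d2 = -19/15
  d7 = d2/2 = 1/2
  d8 = d6/4 + d7/2 + d4/5 = 79/75
  d9 = d3 + d8/3 + 6 = 2284/225
  d10 = d8*2 = 158/75
Walk from origin (0, 0):
  seg 1: left by d5 = -8/3 → (8/3, 0)
  seg 2: up by d7 = 1/2 → (8/3, 1/2)
  seg 3: up by d10 = 158/75 → (8/3, 391/150)
  seg 4: up by d2 = 1 → (8/3, 541/150)
  seg 5: right by d5 = -8/3 → (0, 541/150)
  seg 6: left by d9 = 2284/225 → (-2284/225, 541/150)
  seg 7: right by d7 = 1/2 → (-4343/450, 541/150)
  seg 8: down by d9 = 2284/225 → (-4343/450, -589/90)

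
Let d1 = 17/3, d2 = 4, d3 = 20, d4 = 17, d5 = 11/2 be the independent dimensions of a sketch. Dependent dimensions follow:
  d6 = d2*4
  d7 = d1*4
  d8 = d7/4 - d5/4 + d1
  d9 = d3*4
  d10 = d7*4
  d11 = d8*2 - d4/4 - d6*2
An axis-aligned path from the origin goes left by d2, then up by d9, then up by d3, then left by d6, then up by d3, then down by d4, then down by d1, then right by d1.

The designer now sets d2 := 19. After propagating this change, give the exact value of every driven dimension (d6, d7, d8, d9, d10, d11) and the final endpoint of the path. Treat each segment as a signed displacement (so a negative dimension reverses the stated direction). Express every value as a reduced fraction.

d6 = 76
d7 = 68/3
d8 = 239/24
d9 = 80
d10 = 272/3
d11 = -409/3
endpoint = (-268/3, 292/3)

Apply edit: d2 := 19
  d6 = d2*4 = 76
  d7 = d1*4 = 68/3
  d8 = d7/4 - d5/4 + d1 = 239/24
  d9 = d3*4 = 80
  d10 = d7*4 = 272/3
  d11 = d8*2 - d4/4 - d6*2 = -409/3
Walk from origin (0, 0):
  seg 1: left by d2 = 19 → (-19, 0)
  seg 2: up by d9 = 80 → (-19, 80)
  seg 3: up by d3 = 20 → (-19, 100)
  seg 4: left by d6 = 76 → (-95, 100)
  seg 5: up by d3 = 20 → (-95, 120)
  seg 6: down by d4 = 17 → (-95, 103)
  seg 7: down by d1 = 17/3 → (-95, 292/3)
  seg 8: right by d1 = 17/3 → (-268/3, 292/3)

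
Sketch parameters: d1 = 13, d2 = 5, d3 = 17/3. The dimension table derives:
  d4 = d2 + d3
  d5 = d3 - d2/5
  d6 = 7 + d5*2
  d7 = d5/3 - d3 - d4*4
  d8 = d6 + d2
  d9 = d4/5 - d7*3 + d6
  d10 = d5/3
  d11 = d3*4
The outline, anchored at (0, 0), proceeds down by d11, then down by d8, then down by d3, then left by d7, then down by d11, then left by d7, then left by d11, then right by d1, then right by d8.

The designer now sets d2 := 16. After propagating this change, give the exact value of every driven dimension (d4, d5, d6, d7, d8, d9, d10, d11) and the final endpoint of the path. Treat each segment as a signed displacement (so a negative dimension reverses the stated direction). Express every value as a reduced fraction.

Apply edit: d2 := 16
  d4 = d2 + d3 = 65/3
  d5 = d3 - d2/5 = 37/15
  d6 = 7 + d5*2 = 179/15
  d7 = d5/3 - d3 - d4*4 = -4118/45
  d8 = d6 + d2 = 419/15
  d9 = d4/5 - d7*3 + d6 = 1454/5
  d10 = d5/3 = 37/45
  d11 = d3*4 = 68/3
Walk from origin (0, 0):
  seg 1: down by d11 = 68/3 → (0, -68/3)
  seg 2: down by d8 = 419/15 → (0, -253/5)
  seg 3: down by d3 = 17/3 → (0, -844/15)
  seg 4: left by d7 = -4118/45 → (4118/45, -844/15)
  seg 5: down by d11 = 68/3 → (4118/45, -1184/15)
  seg 6: left by d7 = -4118/45 → (8236/45, -1184/15)
  seg 7: left by d11 = 68/3 → (7216/45, -1184/15)
  seg 8: right by d1 = 13 → (7801/45, -1184/15)
  seg 9: right by d8 = 419/15 → (9058/45, -1184/15)

d4 = 65/3
d5 = 37/15
d6 = 179/15
d7 = -4118/45
d8 = 419/15
d9 = 1454/5
d10 = 37/45
d11 = 68/3
endpoint = (9058/45, -1184/15)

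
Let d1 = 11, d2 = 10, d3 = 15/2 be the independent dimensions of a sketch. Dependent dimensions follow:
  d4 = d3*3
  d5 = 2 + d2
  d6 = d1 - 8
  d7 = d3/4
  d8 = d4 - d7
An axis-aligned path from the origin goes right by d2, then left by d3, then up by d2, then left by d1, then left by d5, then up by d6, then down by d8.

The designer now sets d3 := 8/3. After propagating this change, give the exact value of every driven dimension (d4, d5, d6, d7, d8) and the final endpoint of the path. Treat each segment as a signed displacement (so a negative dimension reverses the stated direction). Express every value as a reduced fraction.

Apply edit: d3 := 8/3
  d4 = d3*3 = 8
  d5 = 2 + d2 = 12
  d6 = d1 - 8 = 3
  d7 = d3/4 = 2/3
  d8 = d4 - d7 = 22/3
Walk from origin (0, 0):
  seg 1: right by d2 = 10 → (10, 0)
  seg 2: left by d3 = 8/3 → (22/3, 0)
  seg 3: up by d2 = 10 → (22/3, 10)
  seg 4: left by d1 = 11 → (-11/3, 10)
  seg 5: left by d5 = 12 → (-47/3, 10)
  seg 6: up by d6 = 3 → (-47/3, 13)
  seg 7: down by d8 = 22/3 → (-47/3, 17/3)

d4 = 8
d5 = 12
d6 = 3
d7 = 2/3
d8 = 22/3
endpoint = (-47/3, 17/3)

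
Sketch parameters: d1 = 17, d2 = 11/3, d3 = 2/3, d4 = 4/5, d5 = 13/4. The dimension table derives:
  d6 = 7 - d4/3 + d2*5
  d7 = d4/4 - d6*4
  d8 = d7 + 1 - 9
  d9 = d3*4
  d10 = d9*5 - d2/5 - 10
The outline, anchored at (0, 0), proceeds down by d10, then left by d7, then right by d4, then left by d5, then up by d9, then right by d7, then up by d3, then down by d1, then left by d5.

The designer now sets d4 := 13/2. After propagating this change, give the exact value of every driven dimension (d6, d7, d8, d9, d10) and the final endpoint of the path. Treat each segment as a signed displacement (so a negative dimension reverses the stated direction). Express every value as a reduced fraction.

d6 = 139/6
d7 = -2185/24
d8 = -2377/24
d9 = 8/3
d10 = 13/5
endpoint = (0, -244/15)

Apply edit: d4 := 13/2
  d6 = 7 - d4/3 + d2*5 = 139/6
  d7 = d4/4 - d6*4 = -2185/24
  d8 = d7 + 1 - 9 = -2377/24
  d9 = d3*4 = 8/3
  d10 = d9*5 - d2/5 - 10 = 13/5
Walk from origin (0, 0):
  seg 1: down by d10 = 13/5 → (0, -13/5)
  seg 2: left by d7 = -2185/24 → (2185/24, -13/5)
  seg 3: right by d4 = 13/2 → (2341/24, -13/5)
  seg 4: left by d5 = 13/4 → (2263/24, -13/5)
  seg 5: up by d9 = 8/3 → (2263/24, 1/15)
  seg 6: right by d7 = -2185/24 → (13/4, 1/15)
  seg 7: up by d3 = 2/3 → (13/4, 11/15)
  seg 8: down by d1 = 17 → (13/4, -244/15)
  seg 9: left by d5 = 13/4 → (0, -244/15)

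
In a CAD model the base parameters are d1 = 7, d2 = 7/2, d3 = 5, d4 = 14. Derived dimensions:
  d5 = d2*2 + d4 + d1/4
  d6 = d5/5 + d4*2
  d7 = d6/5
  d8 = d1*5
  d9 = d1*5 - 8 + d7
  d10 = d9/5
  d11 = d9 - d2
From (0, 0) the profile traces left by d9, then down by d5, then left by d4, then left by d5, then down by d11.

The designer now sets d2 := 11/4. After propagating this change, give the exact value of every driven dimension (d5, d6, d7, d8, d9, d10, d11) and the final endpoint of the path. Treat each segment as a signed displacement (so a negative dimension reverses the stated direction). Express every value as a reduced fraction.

Apply edit: d2 := 11/4
  d5 = d2*2 + d4 + d1/4 = 85/4
  d6 = d5/5 + d4*2 = 129/4
  d7 = d6/5 = 129/20
  d8 = d1*5 = 35
  d9 = d1*5 - 8 + d7 = 669/20
  d10 = d9/5 = 669/100
  d11 = d9 - d2 = 307/10
Walk from origin (0, 0):
  seg 1: left by d9 = 669/20 → (-669/20, 0)
  seg 2: down by d5 = 85/4 → (-669/20, -85/4)
  seg 3: left by d4 = 14 → (-949/20, -85/4)
  seg 4: left by d5 = 85/4 → (-687/10, -85/4)
  seg 5: down by d11 = 307/10 → (-687/10, -1039/20)

d5 = 85/4
d6 = 129/4
d7 = 129/20
d8 = 35
d9 = 669/20
d10 = 669/100
d11 = 307/10
endpoint = (-687/10, -1039/20)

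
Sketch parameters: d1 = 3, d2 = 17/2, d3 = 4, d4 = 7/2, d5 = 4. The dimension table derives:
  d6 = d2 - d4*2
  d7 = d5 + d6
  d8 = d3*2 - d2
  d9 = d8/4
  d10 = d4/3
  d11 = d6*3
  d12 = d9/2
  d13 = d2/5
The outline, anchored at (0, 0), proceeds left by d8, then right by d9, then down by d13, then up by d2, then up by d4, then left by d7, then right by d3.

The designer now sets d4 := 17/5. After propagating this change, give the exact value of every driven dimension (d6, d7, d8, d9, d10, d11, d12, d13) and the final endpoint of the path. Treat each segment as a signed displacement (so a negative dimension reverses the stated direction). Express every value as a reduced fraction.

d6 = 17/10
d7 = 57/10
d8 = -1/2
d9 = -1/8
d10 = 17/15
d11 = 51/10
d12 = -1/16
d13 = 17/10
endpoint = (-53/40, 51/5)

Apply edit: d4 := 17/5
  d6 = d2 - d4*2 = 17/10
  d7 = d5 + d6 = 57/10
  d8 = d3*2 - d2 = -1/2
  d9 = d8/4 = -1/8
  d10 = d4/3 = 17/15
  d11 = d6*3 = 51/10
  d12 = d9/2 = -1/16
  d13 = d2/5 = 17/10
Walk from origin (0, 0):
  seg 1: left by d8 = -1/2 → (1/2, 0)
  seg 2: right by d9 = -1/8 → (3/8, 0)
  seg 3: down by d13 = 17/10 → (3/8, -17/10)
  seg 4: up by d2 = 17/2 → (3/8, 34/5)
  seg 5: up by d4 = 17/5 → (3/8, 51/5)
  seg 6: left by d7 = 57/10 → (-213/40, 51/5)
  seg 7: right by d3 = 4 → (-53/40, 51/5)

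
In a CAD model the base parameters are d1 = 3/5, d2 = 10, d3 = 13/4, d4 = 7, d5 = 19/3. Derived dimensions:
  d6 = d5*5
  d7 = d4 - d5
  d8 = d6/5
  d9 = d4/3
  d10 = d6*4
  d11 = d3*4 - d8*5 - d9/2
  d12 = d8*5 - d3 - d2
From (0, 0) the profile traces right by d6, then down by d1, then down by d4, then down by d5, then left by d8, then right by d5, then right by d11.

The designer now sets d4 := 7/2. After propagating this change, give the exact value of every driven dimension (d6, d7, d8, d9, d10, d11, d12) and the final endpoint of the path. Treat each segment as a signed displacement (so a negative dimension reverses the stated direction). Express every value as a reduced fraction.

Apply edit: d4 := 7/2
  d6 = d5*5 = 95/3
  d7 = d4 - d5 = -17/6
  d8 = d6/5 = 19/3
  d9 = d4/3 = 7/6
  d10 = d6*4 = 380/3
  d11 = d3*4 - d8*5 - d9/2 = -77/4
  d12 = d8*5 - d3 - d2 = 221/12
Walk from origin (0, 0):
  seg 1: right by d6 = 95/3 → (95/3, 0)
  seg 2: down by d1 = 3/5 → (95/3, -3/5)
  seg 3: down by d4 = 7/2 → (95/3, -41/10)
  seg 4: down by d5 = 19/3 → (95/3, -313/30)
  seg 5: left by d8 = 19/3 → (76/3, -313/30)
  seg 6: right by d5 = 19/3 → (95/3, -313/30)
  seg 7: right by d11 = -77/4 → (149/12, -313/30)

d6 = 95/3
d7 = -17/6
d8 = 19/3
d9 = 7/6
d10 = 380/3
d11 = -77/4
d12 = 221/12
endpoint = (149/12, -313/30)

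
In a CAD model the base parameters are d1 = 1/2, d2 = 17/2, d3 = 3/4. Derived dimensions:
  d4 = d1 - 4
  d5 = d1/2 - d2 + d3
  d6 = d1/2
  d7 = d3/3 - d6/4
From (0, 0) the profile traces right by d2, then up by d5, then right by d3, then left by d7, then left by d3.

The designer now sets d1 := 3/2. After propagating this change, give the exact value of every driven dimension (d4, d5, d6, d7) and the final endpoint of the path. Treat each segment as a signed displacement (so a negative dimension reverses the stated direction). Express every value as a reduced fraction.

d4 = -5/2
d5 = -7
d6 = 3/4
d7 = 1/16
endpoint = (135/16, -7)

Apply edit: d1 := 3/2
  d4 = d1 - 4 = -5/2
  d5 = d1/2 - d2 + d3 = -7
  d6 = d1/2 = 3/4
  d7 = d3/3 - d6/4 = 1/16
Walk from origin (0, 0):
  seg 1: right by d2 = 17/2 → (17/2, 0)
  seg 2: up by d5 = -7 → (17/2, -7)
  seg 3: right by d3 = 3/4 → (37/4, -7)
  seg 4: left by d7 = 1/16 → (147/16, -7)
  seg 5: left by d3 = 3/4 → (135/16, -7)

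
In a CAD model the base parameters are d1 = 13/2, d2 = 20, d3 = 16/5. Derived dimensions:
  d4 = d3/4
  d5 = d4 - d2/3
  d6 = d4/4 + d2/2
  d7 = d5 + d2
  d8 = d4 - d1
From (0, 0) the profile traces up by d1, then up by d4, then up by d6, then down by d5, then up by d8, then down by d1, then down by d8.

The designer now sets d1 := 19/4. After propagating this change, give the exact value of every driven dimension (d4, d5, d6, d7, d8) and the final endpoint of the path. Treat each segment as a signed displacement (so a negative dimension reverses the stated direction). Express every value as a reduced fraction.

Apply edit: d1 := 19/4
  d4 = d3/4 = 4/5
  d5 = d4 - d2/3 = -88/15
  d6 = d4/4 + d2/2 = 51/5
  d7 = d5 + d2 = 212/15
  d8 = d4 - d1 = -79/20
Walk from origin (0, 0):
  seg 1: up by d1 = 19/4 → (0, 19/4)
  seg 2: up by d4 = 4/5 → (0, 111/20)
  seg 3: up by d6 = 51/5 → (0, 63/4)
  seg 4: down by d5 = -88/15 → (0, 1297/60)
  seg 5: up by d8 = -79/20 → (0, 53/3)
  seg 6: down by d1 = 19/4 → (0, 155/12)
  seg 7: down by d8 = -79/20 → (0, 253/15)

d4 = 4/5
d5 = -88/15
d6 = 51/5
d7 = 212/15
d8 = -79/20
endpoint = (0, 253/15)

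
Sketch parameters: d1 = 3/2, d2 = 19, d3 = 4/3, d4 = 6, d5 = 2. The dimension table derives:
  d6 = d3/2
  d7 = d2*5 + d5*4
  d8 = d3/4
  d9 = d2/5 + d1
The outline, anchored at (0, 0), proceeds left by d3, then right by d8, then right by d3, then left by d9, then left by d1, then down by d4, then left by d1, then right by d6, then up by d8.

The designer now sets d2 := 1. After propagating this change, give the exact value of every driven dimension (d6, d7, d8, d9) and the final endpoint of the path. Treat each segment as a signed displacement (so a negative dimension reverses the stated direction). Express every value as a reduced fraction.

d6 = 2/3
d7 = 13
d8 = 1/3
d9 = 17/10
endpoint = (-37/10, -17/3)

Apply edit: d2 := 1
  d6 = d3/2 = 2/3
  d7 = d2*5 + d5*4 = 13
  d8 = d3/4 = 1/3
  d9 = d2/5 + d1 = 17/10
Walk from origin (0, 0):
  seg 1: left by d3 = 4/3 → (-4/3, 0)
  seg 2: right by d8 = 1/3 → (-1, 0)
  seg 3: right by d3 = 4/3 → (1/3, 0)
  seg 4: left by d9 = 17/10 → (-41/30, 0)
  seg 5: left by d1 = 3/2 → (-43/15, 0)
  seg 6: down by d4 = 6 → (-43/15, -6)
  seg 7: left by d1 = 3/2 → (-131/30, -6)
  seg 8: right by d6 = 2/3 → (-37/10, -6)
  seg 9: up by d8 = 1/3 → (-37/10, -17/3)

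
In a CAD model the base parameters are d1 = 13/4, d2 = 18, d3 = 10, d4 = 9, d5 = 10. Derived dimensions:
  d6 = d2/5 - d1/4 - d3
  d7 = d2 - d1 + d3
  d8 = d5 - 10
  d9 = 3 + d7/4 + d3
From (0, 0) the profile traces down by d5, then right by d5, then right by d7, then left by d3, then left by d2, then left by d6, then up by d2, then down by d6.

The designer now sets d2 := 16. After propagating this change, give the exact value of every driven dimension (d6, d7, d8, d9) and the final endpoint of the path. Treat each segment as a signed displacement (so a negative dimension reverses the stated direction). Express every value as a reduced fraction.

Apply edit: d2 := 16
  d6 = d2/5 - d1/4 - d3 = -609/80
  d7 = d2 - d1 + d3 = 91/4
  d8 = d5 - 10 = 0
  d9 = 3 + d7/4 + d3 = 299/16
Walk from origin (0, 0):
  seg 1: down by d5 = 10 → (0, -10)
  seg 2: right by d5 = 10 → (10, -10)
  seg 3: right by d7 = 91/4 → (131/4, -10)
  seg 4: left by d3 = 10 → (91/4, -10)
  seg 5: left by d2 = 16 → (27/4, -10)
  seg 6: left by d6 = -609/80 → (1149/80, -10)
  seg 7: up by d2 = 16 → (1149/80, 6)
  seg 8: down by d6 = -609/80 → (1149/80, 1089/80)

d6 = -609/80
d7 = 91/4
d8 = 0
d9 = 299/16
endpoint = (1149/80, 1089/80)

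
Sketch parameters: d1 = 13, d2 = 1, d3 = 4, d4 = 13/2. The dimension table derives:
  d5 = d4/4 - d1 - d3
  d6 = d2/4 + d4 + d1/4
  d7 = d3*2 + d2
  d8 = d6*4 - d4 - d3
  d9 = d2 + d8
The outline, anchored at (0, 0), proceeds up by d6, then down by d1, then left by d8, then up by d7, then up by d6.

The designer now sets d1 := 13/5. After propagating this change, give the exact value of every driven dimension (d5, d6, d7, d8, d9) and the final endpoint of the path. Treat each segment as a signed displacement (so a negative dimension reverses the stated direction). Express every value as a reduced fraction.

Apply edit: d1 := 13/5
  d5 = d4/4 - d1 - d3 = -199/40
  d6 = d2/4 + d4 + d1/4 = 37/5
  d7 = d3*2 + d2 = 9
  d8 = d6*4 - d4 - d3 = 191/10
  d9 = d2 + d8 = 201/10
Walk from origin (0, 0):
  seg 1: up by d6 = 37/5 → (0, 37/5)
  seg 2: down by d1 = 13/5 → (0, 24/5)
  seg 3: left by d8 = 191/10 → (-191/10, 24/5)
  seg 4: up by d7 = 9 → (-191/10, 69/5)
  seg 5: up by d6 = 37/5 → (-191/10, 106/5)

d5 = -199/40
d6 = 37/5
d7 = 9
d8 = 191/10
d9 = 201/10
endpoint = (-191/10, 106/5)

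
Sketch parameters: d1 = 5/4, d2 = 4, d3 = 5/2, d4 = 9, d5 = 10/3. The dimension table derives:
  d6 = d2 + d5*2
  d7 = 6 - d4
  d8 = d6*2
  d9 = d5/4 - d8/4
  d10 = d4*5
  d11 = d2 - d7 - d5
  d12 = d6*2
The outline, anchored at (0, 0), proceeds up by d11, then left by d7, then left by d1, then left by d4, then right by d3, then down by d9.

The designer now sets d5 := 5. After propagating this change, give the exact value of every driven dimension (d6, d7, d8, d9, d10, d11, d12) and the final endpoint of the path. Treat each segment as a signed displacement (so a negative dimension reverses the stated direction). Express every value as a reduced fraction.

d6 = 14
d7 = -3
d8 = 28
d9 = -23/4
d10 = 45
d11 = 2
d12 = 28
endpoint = (-19/4, 31/4)

Apply edit: d5 := 5
  d6 = d2 + d5*2 = 14
  d7 = 6 - d4 = -3
  d8 = d6*2 = 28
  d9 = d5/4 - d8/4 = -23/4
  d10 = d4*5 = 45
  d11 = d2 - d7 - d5 = 2
  d12 = d6*2 = 28
Walk from origin (0, 0):
  seg 1: up by d11 = 2 → (0, 2)
  seg 2: left by d7 = -3 → (3, 2)
  seg 3: left by d1 = 5/4 → (7/4, 2)
  seg 4: left by d4 = 9 → (-29/4, 2)
  seg 5: right by d3 = 5/2 → (-19/4, 2)
  seg 6: down by d9 = -23/4 → (-19/4, 31/4)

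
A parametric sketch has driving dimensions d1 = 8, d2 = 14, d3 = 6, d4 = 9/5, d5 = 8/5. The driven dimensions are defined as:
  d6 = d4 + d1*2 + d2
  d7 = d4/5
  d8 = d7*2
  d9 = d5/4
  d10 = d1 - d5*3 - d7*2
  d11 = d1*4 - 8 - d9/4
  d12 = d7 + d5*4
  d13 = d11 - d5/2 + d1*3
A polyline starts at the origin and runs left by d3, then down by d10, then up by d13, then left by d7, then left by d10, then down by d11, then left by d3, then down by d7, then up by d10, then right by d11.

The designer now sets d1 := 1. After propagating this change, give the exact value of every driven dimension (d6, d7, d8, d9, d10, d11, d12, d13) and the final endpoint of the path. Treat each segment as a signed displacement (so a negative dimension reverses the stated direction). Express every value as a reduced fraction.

d6 = 89/5
d7 = 9/25
d8 = 18/25
d9 = 2/5
d10 = -113/25
d11 = -41/10
d12 = 169/25
d13 = -19/10
endpoint = (-597/50, 46/25)

Apply edit: d1 := 1
  d6 = d4 + d1*2 + d2 = 89/5
  d7 = d4/5 = 9/25
  d8 = d7*2 = 18/25
  d9 = d5/4 = 2/5
  d10 = d1 - d5*3 - d7*2 = -113/25
  d11 = d1*4 - 8 - d9/4 = -41/10
  d12 = d7 + d5*4 = 169/25
  d13 = d11 - d5/2 + d1*3 = -19/10
Walk from origin (0, 0):
  seg 1: left by d3 = 6 → (-6, 0)
  seg 2: down by d10 = -113/25 → (-6, 113/25)
  seg 3: up by d13 = -19/10 → (-6, 131/50)
  seg 4: left by d7 = 9/25 → (-159/25, 131/50)
  seg 5: left by d10 = -113/25 → (-46/25, 131/50)
  seg 6: down by d11 = -41/10 → (-46/25, 168/25)
  seg 7: left by d3 = 6 → (-196/25, 168/25)
  seg 8: down by d7 = 9/25 → (-196/25, 159/25)
  seg 9: up by d10 = -113/25 → (-196/25, 46/25)
  seg 10: right by d11 = -41/10 → (-597/50, 46/25)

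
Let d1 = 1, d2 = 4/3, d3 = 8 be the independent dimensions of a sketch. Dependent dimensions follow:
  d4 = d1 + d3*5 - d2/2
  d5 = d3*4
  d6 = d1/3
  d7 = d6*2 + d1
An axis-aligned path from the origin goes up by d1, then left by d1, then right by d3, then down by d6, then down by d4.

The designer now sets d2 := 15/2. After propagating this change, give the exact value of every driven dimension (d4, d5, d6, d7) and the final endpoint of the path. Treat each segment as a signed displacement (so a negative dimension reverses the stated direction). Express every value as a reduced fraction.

d4 = 149/4
d5 = 32
d6 = 1/3
d7 = 5/3
endpoint = (7, -439/12)

Apply edit: d2 := 15/2
  d4 = d1 + d3*5 - d2/2 = 149/4
  d5 = d3*4 = 32
  d6 = d1/3 = 1/3
  d7 = d6*2 + d1 = 5/3
Walk from origin (0, 0):
  seg 1: up by d1 = 1 → (0, 1)
  seg 2: left by d1 = 1 → (-1, 1)
  seg 3: right by d3 = 8 → (7, 1)
  seg 4: down by d6 = 1/3 → (7, 2/3)
  seg 5: down by d4 = 149/4 → (7, -439/12)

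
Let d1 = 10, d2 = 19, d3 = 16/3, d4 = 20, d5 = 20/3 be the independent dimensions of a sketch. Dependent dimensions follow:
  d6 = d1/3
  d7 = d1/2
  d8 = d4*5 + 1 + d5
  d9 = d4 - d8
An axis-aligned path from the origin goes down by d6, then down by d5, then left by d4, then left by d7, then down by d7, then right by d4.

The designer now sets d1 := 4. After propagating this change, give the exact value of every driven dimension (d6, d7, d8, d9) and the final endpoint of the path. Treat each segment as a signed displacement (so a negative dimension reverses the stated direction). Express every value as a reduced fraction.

d6 = 4/3
d7 = 2
d8 = 323/3
d9 = -263/3
endpoint = (-2, -10)

Apply edit: d1 := 4
  d6 = d1/3 = 4/3
  d7 = d1/2 = 2
  d8 = d4*5 + 1 + d5 = 323/3
  d9 = d4 - d8 = -263/3
Walk from origin (0, 0):
  seg 1: down by d6 = 4/3 → (0, -4/3)
  seg 2: down by d5 = 20/3 → (0, -8)
  seg 3: left by d4 = 20 → (-20, -8)
  seg 4: left by d7 = 2 → (-22, -8)
  seg 5: down by d7 = 2 → (-22, -10)
  seg 6: right by d4 = 20 → (-2, -10)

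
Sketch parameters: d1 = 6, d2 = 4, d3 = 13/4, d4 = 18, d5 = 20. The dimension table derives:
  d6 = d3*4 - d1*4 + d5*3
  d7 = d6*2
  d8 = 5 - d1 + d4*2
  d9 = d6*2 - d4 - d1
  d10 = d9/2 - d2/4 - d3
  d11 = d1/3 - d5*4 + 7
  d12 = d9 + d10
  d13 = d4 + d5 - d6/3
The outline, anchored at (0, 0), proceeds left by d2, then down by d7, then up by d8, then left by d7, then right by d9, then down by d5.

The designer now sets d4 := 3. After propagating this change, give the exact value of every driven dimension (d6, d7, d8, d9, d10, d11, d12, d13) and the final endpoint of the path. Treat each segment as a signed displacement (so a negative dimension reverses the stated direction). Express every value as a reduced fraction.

d6 = 49
d7 = 98
d8 = 5
d9 = 89
d10 = 161/4
d11 = -71
d12 = 517/4
d13 = 20/3
endpoint = (-13, -113)

Apply edit: d4 := 3
  d6 = d3*4 - d1*4 + d5*3 = 49
  d7 = d6*2 = 98
  d8 = 5 - d1 + d4*2 = 5
  d9 = d6*2 - d4 - d1 = 89
  d10 = d9/2 - d2/4 - d3 = 161/4
  d11 = d1/3 - d5*4 + 7 = -71
  d12 = d9 + d10 = 517/4
  d13 = d4 + d5 - d6/3 = 20/3
Walk from origin (0, 0):
  seg 1: left by d2 = 4 → (-4, 0)
  seg 2: down by d7 = 98 → (-4, -98)
  seg 3: up by d8 = 5 → (-4, -93)
  seg 4: left by d7 = 98 → (-102, -93)
  seg 5: right by d9 = 89 → (-13, -93)
  seg 6: down by d5 = 20 → (-13, -113)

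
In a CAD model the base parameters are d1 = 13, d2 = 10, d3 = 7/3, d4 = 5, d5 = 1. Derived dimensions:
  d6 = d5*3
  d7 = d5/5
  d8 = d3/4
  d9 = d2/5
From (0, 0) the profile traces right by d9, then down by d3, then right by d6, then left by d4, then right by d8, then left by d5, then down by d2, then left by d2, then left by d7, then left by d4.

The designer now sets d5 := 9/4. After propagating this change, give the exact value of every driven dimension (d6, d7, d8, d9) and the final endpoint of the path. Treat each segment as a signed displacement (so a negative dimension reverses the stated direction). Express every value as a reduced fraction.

d6 = 27/4
d7 = 9/20
d8 = 7/12
d9 = 2
endpoint = (-401/30, -37/3)

Apply edit: d5 := 9/4
  d6 = d5*3 = 27/4
  d7 = d5/5 = 9/20
  d8 = d3/4 = 7/12
  d9 = d2/5 = 2
Walk from origin (0, 0):
  seg 1: right by d9 = 2 → (2, 0)
  seg 2: down by d3 = 7/3 → (2, -7/3)
  seg 3: right by d6 = 27/4 → (35/4, -7/3)
  seg 4: left by d4 = 5 → (15/4, -7/3)
  seg 5: right by d8 = 7/12 → (13/3, -7/3)
  seg 6: left by d5 = 9/4 → (25/12, -7/3)
  seg 7: down by d2 = 10 → (25/12, -37/3)
  seg 8: left by d2 = 10 → (-95/12, -37/3)
  seg 9: left by d7 = 9/20 → (-251/30, -37/3)
  seg 10: left by d4 = 5 → (-401/30, -37/3)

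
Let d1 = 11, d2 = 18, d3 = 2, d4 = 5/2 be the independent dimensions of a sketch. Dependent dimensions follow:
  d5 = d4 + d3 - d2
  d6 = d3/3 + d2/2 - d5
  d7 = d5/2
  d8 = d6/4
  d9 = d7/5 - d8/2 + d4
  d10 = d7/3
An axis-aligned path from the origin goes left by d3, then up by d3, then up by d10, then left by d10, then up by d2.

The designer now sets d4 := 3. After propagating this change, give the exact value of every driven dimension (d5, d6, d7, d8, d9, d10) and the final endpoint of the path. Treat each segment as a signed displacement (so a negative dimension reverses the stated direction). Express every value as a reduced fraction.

Apply edit: d4 := 3
  d5 = d4 + d3 - d2 = -13
  d6 = d3/3 + d2/2 - d5 = 68/3
  d7 = d5/2 = -13/2
  d8 = d6/4 = 17/3
  d9 = d7/5 - d8/2 + d4 = -17/15
  d10 = d7/3 = -13/6
Walk from origin (0, 0):
  seg 1: left by d3 = 2 → (-2, 0)
  seg 2: up by d3 = 2 → (-2, 2)
  seg 3: up by d10 = -13/6 → (-2, -1/6)
  seg 4: left by d10 = -13/6 → (1/6, -1/6)
  seg 5: up by d2 = 18 → (1/6, 107/6)

d5 = -13
d6 = 68/3
d7 = -13/2
d8 = 17/3
d9 = -17/15
d10 = -13/6
endpoint = (1/6, 107/6)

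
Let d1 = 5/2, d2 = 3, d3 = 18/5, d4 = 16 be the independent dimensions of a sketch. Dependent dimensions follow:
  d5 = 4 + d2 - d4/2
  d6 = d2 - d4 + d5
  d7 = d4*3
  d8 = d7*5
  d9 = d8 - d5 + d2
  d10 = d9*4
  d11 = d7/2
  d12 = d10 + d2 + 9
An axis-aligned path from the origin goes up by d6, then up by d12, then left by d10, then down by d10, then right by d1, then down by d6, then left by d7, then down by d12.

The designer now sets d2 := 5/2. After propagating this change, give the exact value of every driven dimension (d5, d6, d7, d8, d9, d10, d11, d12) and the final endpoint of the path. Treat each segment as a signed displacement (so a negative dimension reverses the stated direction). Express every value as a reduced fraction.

d5 = -3/2
d6 = -15
d7 = 48
d8 = 240
d9 = 244
d10 = 976
d11 = 24
d12 = 1975/2
endpoint = (-2043/2, -976)

Apply edit: d2 := 5/2
  d5 = 4 + d2 - d4/2 = -3/2
  d6 = d2 - d4 + d5 = -15
  d7 = d4*3 = 48
  d8 = d7*5 = 240
  d9 = d8 - d5 + d2 = 244
  d10 = d9*4 = 976
  d11 = d7/2 = 24
  d12 = d10 + d2 + 9 = 1975/2
Walk from origin (0, 0):
  seg 1: up by d6 = -15 → (0, -15)
  seg 2: up by d12 = 1975/2 → (0, 1945/2)
  seg 3: left by d10 = 976 → (-976, 1945/2)
  seg 4: down by d10 = 976 → (-976, -7/2)
  seg 5: right by d1 = 5/2 → (-1947/2, -7/2)
  seg 6: down by d6 = -15 → (-1947/2, 23/2)
  seg 7: left by d7 = 48 → (-2043/2, 23/2)
  seg 8: down by d12 = 1975/2 → (-2043/2, -976)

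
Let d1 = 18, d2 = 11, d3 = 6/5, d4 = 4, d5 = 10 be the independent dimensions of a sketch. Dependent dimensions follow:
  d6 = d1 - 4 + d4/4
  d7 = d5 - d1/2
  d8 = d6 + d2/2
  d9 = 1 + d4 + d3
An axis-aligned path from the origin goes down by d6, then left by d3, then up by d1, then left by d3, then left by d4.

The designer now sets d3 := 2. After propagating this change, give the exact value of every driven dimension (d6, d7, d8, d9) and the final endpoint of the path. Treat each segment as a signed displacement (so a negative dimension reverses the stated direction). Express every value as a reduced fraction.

d6 = 15
d7 = 1
d8 = 41/2
d9 = 7
endpoint = (-8, 3)

Apply edit: d3 := 2
  d6 = d1 - 4 + d4/4 = 15
  d7 = d5 - d1/2 = 1
  d8 = d6 + d2/2 = 41/2
  d9 = 1 + d4 + d3 = 7
Walk from origin (0, 0):
  seg 1: down by d6 = 15 → (0, -15)
  seg 2: left by d3 = 2 → (-2, -15)
  seg 3: up by d1 = 18 → (-2, 3)
  seg 4: left by d3 = 2 → (-4, 3)
  seg 5: left by d4 = 4 → (-8, 3)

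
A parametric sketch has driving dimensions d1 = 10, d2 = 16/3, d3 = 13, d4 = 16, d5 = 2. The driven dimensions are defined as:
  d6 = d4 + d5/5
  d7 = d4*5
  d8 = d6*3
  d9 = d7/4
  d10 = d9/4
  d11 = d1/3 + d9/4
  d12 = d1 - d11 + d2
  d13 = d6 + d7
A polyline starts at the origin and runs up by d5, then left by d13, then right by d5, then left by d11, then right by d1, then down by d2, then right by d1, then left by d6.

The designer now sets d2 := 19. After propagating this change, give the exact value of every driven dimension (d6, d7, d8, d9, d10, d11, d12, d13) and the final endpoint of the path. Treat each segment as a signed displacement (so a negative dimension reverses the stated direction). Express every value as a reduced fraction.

d6 = 82/5
d7 = 80
d8 = 246/5
d9 = 20
d10 = 5
d11 = 25/3
d12 = 62/3
d13 = 482/5
endpoint = (-1487/15, -17)

Apply edit: d2 := 19
  d6 = d4 + d5/5 = 82/5
  d7 = d4*5 = 80
  d8 = d6*3 = 246/5
  d9 = d7/4 = 20
  d10 = d9/4 = 5
  d11 = d1/3 + d9/4 = 25/3
  d12 = d1 - d11 + d2 = 62/3
  d13 = d6 + d7 = 482/5
Walk from origin (0, 0):
  seg 1: up by d5 = 2 → (0, 2)
  seg 2: left by d13 = 482/5 → (-482/5, 2)
  seg 3: right by d5 = 2 → (-472/5, 2)
  seg 4: left by d11 = 25/3 → (-1541/15, 2)
  seg 5: right by d1 = 10 → (-1391/15, 2)
  seg 6: down by d2 = 19 → (-1391/15, -17)
  seg 7: right by d1 = 10 → (-1241/15, -17)
  seg 8: left by d6 = 82/5 → (-1487/15, -17)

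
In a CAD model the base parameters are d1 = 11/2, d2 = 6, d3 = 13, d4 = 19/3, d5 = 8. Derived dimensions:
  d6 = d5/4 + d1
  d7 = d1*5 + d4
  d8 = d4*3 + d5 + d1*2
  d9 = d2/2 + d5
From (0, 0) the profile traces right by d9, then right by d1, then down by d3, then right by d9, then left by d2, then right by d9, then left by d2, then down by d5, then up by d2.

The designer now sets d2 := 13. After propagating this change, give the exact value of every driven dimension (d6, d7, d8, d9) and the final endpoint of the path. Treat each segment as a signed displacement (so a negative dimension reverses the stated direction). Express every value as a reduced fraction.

Apply edit: d2 := 13
  d6 = d5/4 + d1 = 15/2
  d7 = d1*5 + d4 = 203/6
  d8 = d4*3 + d5 + d1*2 = 38
  d9 = d2/2 + d5 = 29/2
Walk from origin (0, 0):
  seg 1: right by d9 = 29/2 → (29/2, 0)
  seg 2: right by d1 = 11/2 → (20, 0)
  seg 3: down by d3 = 13 → (20, -13)
  seg 4: right by d9 = 29/2 → (69/2, -13)
  seg 5: left by d2 = 13 → (43/2, -13)
  seg 6: right by d9 = 29/2 → (36, -13)
  seg 7: left by d2 = 13 → (23, -13)
  seg 8: down by d5 = 8 → (23, -21)
  seg 9: up by d2 = 13 → (23, -8)

d6 = 15/2
d7 = 203/6
d8 = 38
d9 = 29/2
endpoint = (23, -8)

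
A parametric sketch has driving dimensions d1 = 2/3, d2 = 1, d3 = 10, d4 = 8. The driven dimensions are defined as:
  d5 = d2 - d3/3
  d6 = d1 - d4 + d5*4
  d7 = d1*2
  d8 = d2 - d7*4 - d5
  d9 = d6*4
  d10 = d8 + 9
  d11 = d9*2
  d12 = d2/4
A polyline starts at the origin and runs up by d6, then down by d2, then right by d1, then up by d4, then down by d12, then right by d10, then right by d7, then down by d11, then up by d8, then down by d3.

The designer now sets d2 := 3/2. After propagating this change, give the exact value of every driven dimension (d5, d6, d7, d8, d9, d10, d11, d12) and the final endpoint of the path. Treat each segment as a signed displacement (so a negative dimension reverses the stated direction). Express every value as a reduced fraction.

d5 = -11/6
d6 = -44/3
d7 = 4/3
d8 = -2
d9 = -176/3
d10 = 7
d11 = -352/3
d12 = 3/8
endpoint = (9, 2323/24)

Apply edit: d2 := 3/2
  d5 = d2 - d3/3 = -11/6
  d6 = d1 - d4 + d5*4 = -44/3
  d7 = d1*2 = 4/3
  d8 = d2 - d7*4 - d5 = -2
  d9 = d6*4 = -176/3
  d10 = d8 + 9 = 7
  d11 = d9*2 = -352/3
  d12 = d2/4 = 3/8
Walk from origin (0, 0):
  seg 1: up by d6 = -44/3 → (0, -44/3)
  seg 2: down by d2 = 3/2 → (0, -97/6)
  seg 3: right by d1 = 2/3 → (2/3, -97/6)
  seg 4: up by d4 = 8 → (2/3, -49/6)
  seg 5: down by d12 = 3/8 → (2/3, -205/24)
  seg 6: right by d10 = 7 → (23/3, -205/24)
  seg 7: right by d7 = 4/3 → (9, -205/24)
  seg 8: down by d11 = -352/3 → (9, 2611/24)
  seg 9: up by d8 = -2 → (9, 2563/24)
  seg 10: down by d3 = 10 → (9, 2323/24)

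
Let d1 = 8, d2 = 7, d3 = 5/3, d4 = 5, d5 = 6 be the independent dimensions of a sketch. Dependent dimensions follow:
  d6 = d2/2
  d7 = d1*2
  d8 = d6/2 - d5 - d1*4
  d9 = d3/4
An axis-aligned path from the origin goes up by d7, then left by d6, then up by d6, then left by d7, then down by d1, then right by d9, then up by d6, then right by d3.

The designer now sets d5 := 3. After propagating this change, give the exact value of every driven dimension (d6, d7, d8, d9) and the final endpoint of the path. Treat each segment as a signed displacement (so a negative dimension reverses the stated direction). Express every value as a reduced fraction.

d6 = 7/2
d7 = 16
d8 = -133/4
d9 = 5/12
endpoint = (-209/12, 15)

Apply edit: d5 := 3
  d6 = d2/2 = 7/2
  d7 = d1*2 = 16
  d8 = d6/2 - d5 - d1*4 = -133/4
  d9 = d3/4 = 5/12
Walk from origin (0, 0):
  seg 1: up by d7 = 16 → (0, 16)
  seg 2: left by d6 = 7/2 → (-7/2, 16)
  seg 3: up by d6 = 7/2 → (-7/2, 39/2)
  seg 4: left by d7 = 16 → (-39/2, 39/2)
  seg 5: down by d1 = 8 → (-39/2, 23/2)
  seg 6: right by d9 = 5/12 → (-229/12, 23/2)
  seg 7: up by d6 = 7/2 → (-229/12, 15)
  seg 8: right by d3 = 5/3 → (-209/12, 15)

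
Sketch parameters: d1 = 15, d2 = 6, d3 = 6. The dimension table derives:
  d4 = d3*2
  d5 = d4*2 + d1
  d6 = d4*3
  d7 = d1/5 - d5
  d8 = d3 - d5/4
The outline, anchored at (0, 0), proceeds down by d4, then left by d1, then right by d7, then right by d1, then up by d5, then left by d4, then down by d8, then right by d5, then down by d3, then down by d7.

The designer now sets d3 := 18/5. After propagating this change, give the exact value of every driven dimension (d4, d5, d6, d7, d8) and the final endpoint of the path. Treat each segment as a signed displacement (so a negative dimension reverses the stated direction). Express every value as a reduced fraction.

Apply edit: d3 := 18/5
  d4 = d3*2 = 36/5
  d5 = d4*2 + d1 = 147/5
  d6 = d4*3 = 108/5
  d7 = d1/5 - d5 = -132/5
  d8 = d3 - d5/4 = -15/4
Walk from origin (0, 0):
  seg 1: down by d4 = 36/5 → (0, -36/5)
  seg 2: left by d1 = 15 → (-15, -36/5)
  seg 3: right by d7 = -132/5 → (-207/5, -36/5)
  seg 4: right by d1 = 15 → (-132/5, -36/5)
  seg 5: up by d5 = 147/5 → (-132/5, 111/5)
  seg 6: left by d4 = 36/5 → (-168/5, 111/5)
  seg 7: down by d8 = -15/4 → (-168/5, 519/20)
  seg 8: right by d5 = 147/5 → (-21/5, 519/20)
  seg 9: down by d3 = 18/5 → (-21/5, 447/20)
  seg 10: down by d7 = -132/5 → (-21/5, 195/4)

d4 = 36/5
d5 = 147/5
d6 = 108/5
d7 = -132/5
d8 = -15/4
endpoint = (-21/5, 195/4)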